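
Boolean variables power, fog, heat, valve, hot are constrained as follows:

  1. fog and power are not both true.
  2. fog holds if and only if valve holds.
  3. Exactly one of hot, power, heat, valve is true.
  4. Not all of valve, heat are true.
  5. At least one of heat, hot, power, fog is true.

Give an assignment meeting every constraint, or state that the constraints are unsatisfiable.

power: False; fog: False; heat: True; valve: False; hot: False

  (1) fog=F, power=F — not both ✓
  (2) fog=F, valve=F — same ✓
  (3) {hot, power, heat, valve}: 1 true — exactly one ✓
  (4) {valve, heat}: 1/2 true — not all ✓
  (5) {heat, hot, power, fog}: 1 true — at least one ✓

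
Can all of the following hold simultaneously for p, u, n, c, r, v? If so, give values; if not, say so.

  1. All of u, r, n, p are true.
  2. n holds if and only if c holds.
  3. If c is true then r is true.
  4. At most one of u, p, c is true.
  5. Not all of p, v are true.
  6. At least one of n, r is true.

Unsatisfiable — no assignment works.

Case p = True:
  (1) forces u = True.
  Constraint (4) is violated (u=T, p=T) — contradiction.
Case p = False:
  Constraint (1) is violated (p=F) — contradiction.
Both cases fail — unsatisfiable.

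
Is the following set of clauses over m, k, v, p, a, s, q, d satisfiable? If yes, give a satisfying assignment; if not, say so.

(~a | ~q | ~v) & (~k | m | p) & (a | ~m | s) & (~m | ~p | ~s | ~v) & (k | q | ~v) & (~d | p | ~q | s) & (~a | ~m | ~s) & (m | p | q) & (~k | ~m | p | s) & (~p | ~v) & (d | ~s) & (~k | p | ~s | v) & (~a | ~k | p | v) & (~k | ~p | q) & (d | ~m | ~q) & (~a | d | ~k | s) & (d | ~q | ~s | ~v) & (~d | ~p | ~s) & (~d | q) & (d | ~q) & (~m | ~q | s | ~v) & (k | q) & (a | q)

Set m = False.
Set k = False.
  then (k | q) forces q = True.
  then (d | ~q) forces d = True.
Set v = False.
Set p = True.
  then (~d | ~p | ~s) forces s = False.
Set a = False.
All clauses satisfied.

m = False, k = False, v = False, p = True, a = False, s = False, q = True, d = True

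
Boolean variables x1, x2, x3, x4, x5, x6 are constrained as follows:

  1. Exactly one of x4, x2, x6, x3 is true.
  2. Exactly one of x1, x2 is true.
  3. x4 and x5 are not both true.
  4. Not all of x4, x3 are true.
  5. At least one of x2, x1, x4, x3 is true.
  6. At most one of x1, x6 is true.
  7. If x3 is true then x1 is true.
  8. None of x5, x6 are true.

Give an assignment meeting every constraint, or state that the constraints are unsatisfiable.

x1=F; x2=T; x3=F; x4=F; x5=F; x6=F

  (1) {x4, x2, x6, x3}: 1 true — exactly one ✓
  (2) {x1, x2}: 1 true — exactly one ✓
  (3) x4=F, x5=F — not both ✓
  (4) {x4, x3}: 0/2 true — not all ✓
  (5) {x2, x1, x4, x3}: 1 true — at least one ✓
  (6) {x1, x6}: 0 true — at most one ✓
  (7) x3=F ⇒ x1: vacuous ✓
  (8) {x5, x6}: 0 true — none ✓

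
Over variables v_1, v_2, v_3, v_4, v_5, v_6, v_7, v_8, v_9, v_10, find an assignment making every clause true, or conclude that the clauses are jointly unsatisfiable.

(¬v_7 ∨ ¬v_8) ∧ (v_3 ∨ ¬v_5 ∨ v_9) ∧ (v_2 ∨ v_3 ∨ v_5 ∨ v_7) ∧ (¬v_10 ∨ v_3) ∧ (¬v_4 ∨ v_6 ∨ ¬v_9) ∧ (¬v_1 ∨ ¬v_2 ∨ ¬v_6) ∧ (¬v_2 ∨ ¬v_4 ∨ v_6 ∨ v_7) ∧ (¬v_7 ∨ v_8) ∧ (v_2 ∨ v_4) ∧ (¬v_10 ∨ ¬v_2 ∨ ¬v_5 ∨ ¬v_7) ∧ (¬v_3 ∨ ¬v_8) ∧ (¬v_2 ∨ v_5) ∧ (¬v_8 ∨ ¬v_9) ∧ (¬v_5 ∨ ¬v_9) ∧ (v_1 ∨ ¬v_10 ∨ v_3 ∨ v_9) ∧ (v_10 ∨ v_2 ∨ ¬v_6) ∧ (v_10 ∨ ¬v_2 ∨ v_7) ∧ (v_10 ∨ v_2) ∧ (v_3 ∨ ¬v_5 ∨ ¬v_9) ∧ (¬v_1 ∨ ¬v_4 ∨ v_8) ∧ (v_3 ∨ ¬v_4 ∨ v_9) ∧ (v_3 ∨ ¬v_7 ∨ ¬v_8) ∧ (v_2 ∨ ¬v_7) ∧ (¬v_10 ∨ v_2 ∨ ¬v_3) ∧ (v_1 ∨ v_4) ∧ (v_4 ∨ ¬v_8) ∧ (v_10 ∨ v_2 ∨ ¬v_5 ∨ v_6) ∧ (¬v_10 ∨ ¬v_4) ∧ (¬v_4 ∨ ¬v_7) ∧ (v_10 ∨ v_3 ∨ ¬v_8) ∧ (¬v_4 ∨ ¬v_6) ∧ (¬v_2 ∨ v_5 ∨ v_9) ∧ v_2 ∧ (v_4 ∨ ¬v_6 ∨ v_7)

v_1: True, v_2: True, v_3: True, v_4: False, v_5: True, v_6: False, v_7: False, v_8: False, v_9: False, v_10: True

Unit clause (v_2) forces v_2 = True.
In (¬v_2 ∨ v_5) only v_5 is left, so v_5 = True.
In (¬v_5 ∨ ¬v_9) only ¬v_9 is left, so v_9 = False.
In (v_3 ∨ ¬v_5 ∨ v_9) only v_3 is left, so v_3 = True.
In (¬v_3 ∨ ¬v_8) only ¬v_8 is left, so v_8 = False.
In (¬v_7 ∨ v_8) only ¬v_7 is left, so v_7 = False.
In (v_10 ∨ ¬v_2 ∨ v_7) only v_10 is left, so v_10 = True.
In (¬v_10 ∨ ¬v_4) only ¬v_4 is left, so v_4 = False.
In (v_4 ∨ ¬v_6 ∨ v_7) only ¬v_6 is left, so v_6 = False.
In (v_1 ∨ v_4) only v_1 is left, so v_1 = True.
All clauses satisfied.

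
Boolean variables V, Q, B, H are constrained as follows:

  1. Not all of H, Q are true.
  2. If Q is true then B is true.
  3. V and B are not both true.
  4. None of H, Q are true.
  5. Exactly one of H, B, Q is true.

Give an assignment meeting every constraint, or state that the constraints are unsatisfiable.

V=F; Q=F; B=T; H=F

  (1) {H, Q}: 0/2 true — not all ✓
  (2) Q=F ⇒ B: vacuous ✓
  (3) V=F, B=T — not both ✓
  (4) {H, Q}: 0 true — none ✓
  (5) {H, B, Q}: 1 true — exactly one ✓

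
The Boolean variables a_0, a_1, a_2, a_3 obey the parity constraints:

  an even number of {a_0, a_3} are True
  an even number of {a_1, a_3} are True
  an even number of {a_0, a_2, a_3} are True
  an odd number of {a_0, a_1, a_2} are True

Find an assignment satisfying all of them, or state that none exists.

Unsatisfiable — no assignment works.

Adding constraints 2, 3, 4 mod 2: every variable appears an even number of times on the left, so the left side is 0.
But the right sides sum to 1 (mod 2). 0 ≠ 1 — the system is inconsistent.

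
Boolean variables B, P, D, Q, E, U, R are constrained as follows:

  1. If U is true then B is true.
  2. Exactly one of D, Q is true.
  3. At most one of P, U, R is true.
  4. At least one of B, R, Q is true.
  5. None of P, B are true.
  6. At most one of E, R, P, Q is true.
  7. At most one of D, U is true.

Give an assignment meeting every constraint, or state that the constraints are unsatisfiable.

B: False, P: False, D: False, Q: True, E: False, U: False, R: False

  (1) U=F ⇒ B: vacuous ✓
  (2) {D, Q}: 1 true — exactly one ✓
  (3) {P, U, R}: 0 true — at most one ✓
  (4) {B, R, Q}: 1 true — at least one ✓
  (5) {P, B}: 0 true — none ✓
  (6) {E, R, P, Q}: 1 true — at most one ✓
  (7) {D, U}: 0 true — at most one ✓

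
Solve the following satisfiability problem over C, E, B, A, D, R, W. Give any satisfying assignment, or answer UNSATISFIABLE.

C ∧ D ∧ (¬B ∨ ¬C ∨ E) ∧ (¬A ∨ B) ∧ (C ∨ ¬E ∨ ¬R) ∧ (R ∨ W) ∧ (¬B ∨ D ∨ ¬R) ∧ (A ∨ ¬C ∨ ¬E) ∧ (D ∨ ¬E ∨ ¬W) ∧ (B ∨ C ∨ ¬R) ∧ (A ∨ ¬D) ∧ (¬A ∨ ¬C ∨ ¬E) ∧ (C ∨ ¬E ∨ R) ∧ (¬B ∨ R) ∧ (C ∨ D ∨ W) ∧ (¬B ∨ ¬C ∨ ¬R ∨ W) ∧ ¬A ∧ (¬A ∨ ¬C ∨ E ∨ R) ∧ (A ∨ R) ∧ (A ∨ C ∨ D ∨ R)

UNSATISFIABLE

Case C = True:
  (D) forces D = True.
  (A ∨ ¬D) forces A = True.
  Clause (¬A) is falsified — contradiction.
Case C = False:
  Clause (C) is falsified — contradiction.
Both cases fail, so the formula is unsatisfiable.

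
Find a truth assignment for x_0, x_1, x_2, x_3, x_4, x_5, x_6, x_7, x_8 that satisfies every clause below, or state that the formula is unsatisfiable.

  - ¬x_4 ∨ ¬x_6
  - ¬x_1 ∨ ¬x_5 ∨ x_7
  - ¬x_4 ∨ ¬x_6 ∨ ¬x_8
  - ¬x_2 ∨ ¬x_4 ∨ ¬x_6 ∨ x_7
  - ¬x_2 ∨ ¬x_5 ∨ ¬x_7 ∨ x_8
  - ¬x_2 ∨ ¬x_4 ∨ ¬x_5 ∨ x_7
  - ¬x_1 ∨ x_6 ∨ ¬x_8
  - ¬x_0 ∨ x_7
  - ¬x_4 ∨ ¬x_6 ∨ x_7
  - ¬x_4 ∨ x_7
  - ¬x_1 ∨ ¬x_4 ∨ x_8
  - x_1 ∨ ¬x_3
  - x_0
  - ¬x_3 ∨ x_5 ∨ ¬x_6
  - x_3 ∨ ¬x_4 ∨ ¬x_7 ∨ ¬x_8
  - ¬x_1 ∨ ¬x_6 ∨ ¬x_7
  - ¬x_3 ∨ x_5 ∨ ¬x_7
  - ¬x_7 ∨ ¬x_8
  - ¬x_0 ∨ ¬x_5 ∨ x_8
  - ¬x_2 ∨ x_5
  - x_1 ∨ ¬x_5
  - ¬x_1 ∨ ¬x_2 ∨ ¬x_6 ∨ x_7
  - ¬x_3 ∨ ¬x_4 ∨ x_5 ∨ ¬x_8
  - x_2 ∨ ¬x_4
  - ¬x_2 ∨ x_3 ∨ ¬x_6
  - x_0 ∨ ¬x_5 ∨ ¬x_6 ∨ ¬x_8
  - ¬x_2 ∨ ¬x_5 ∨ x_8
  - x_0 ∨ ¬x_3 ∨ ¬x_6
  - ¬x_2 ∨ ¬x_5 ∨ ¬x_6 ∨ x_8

x_0: True, x_1: True, x_2: False, x_3: False, x_4: False, x_5: False, x_6: False, x_7: True, x_8: False

Unit clause (x_0) forces x_0 = True.
In (¬x_0 ∨ x_7) only x_7 is left, so x_7 = True.
In (¬x_7 ∨ ¬x_8) only ¬x_8 is left, so x_8 = False.
In (¬x_0 ∨ ¬x_5 ∨ x_8) only ¬x_5 is left, so x_5 = False.
In (¬x_2 ∨ x_5) only ¬x_2 is left, so x_2 = False.
In (x_2 ∨ ¬x_4) only ¬x_4 is left, so x_4 = False.
In (¬x_3 ∨ x_5 ∨ ¬x_7) only ¬x_3 is left, so x_3 = False.
Set x_1 = True.
  then (¬x_1 ∨ ¬x_6 ∨ ¬x_7) forces x_6 = False.
All clauses satisfied.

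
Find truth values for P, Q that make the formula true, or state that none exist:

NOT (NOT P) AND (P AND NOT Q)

P = True; Q = False

  NOT (NOT P) = True
    NOT P = False
  P AND NOT Q = True
    NOT Q = True
Both conjuncts True, so the formula holds.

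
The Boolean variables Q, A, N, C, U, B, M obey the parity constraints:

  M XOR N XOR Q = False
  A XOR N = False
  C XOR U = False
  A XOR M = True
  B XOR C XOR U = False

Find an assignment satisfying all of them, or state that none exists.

Q=T, A=F, N=F, C=F, U=F, B=F, M=T

M XOR N XOR Q = T XOR F XOR T = False ✓
A XOR N = F XOR F = False ✓
C XOR U = F XOR F = False ✓
A XOR M = F XOR T = True ✓
B XOR C XOR U = F XOR F XOR F = False ✓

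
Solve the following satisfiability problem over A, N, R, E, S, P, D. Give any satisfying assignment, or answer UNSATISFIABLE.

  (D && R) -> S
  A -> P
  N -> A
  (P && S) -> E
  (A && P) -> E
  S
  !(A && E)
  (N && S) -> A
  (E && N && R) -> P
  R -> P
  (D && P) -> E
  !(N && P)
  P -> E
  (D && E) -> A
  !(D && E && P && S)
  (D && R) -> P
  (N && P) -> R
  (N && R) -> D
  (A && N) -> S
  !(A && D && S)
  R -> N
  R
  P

Case R = True:
  (S) forces S = True.
  (P) forces P = True.
  (E || !P || !S) forces E = True.
  (!N || !P) forces N = False.
  Clause (N || !R) is falsified — contradiction.
Case R = False:
  Clause (R) is falsified — contradiction.
Both cases fail, so the formula is unsatisfiable.

The formula is unsatisfiable.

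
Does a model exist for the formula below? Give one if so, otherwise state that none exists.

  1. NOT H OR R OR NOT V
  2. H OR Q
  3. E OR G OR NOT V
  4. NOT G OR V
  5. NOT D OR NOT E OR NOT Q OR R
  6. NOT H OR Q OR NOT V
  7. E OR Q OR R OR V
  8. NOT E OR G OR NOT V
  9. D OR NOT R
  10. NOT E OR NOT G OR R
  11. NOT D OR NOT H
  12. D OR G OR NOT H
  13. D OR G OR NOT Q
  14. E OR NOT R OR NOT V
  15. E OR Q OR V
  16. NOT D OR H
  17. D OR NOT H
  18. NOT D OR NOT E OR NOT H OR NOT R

Q: True, E: False, V: True, G: True, D: False, H: False, R: False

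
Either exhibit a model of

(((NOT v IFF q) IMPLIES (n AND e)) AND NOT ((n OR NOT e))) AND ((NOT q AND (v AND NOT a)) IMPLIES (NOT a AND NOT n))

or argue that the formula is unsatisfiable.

a: True, v: False, q: False, n: False, e: True

  ((NOT v IFF q) IMPLIES (n AND e)) AND NOT ((n OR NOT e)) = True
    (NOT v IFF q) IMPLIES (n AND e) = True
      NOT v IFF q = False
        NOT v = True
      n AND e = False
    NOT ((n OR NOT e)) = True
      n OR NOT e = False
        NOT e = False
  (NOT q AND (v AND NOT a)) IMPLIES (NOT a AND NOT n) = True
    NOT q AND (v AND NOT a) = False
      NOT q = True
      v AND NOT a = False
        NOT a = False
    NOT a AND NOT n = False
      NOT a = False
      NOT n = True
Both conjuncts True, so the formula holds.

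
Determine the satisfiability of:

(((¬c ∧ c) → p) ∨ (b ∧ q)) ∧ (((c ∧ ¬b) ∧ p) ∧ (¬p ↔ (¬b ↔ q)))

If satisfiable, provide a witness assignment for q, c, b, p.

q = False, c = True, b = False, p = True

  ((¬c ∧ c) → p) ∨ (b ∧ q) = True
    (¬c ∧ c) → p = True
      ¬c ∧ c = False
        ¬c = False
    b ∧ q = False
  ((c ∧ ¬b) ∧ p) ∧ (¬p ↔ (¬b ↔ q)) = True
    (c ∧ ¬b) ∧ p = True
      c ∧ ¬b = True
        ¬b = True
    ¬p ↔ (¬b ↔ q) = True
      ¬p = False
      ¬b ↔ q = False
        ¬b = True
Both conjuncts True, so the formula holds.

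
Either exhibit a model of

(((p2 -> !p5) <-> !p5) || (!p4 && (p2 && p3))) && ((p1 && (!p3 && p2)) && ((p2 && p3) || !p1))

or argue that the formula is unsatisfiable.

Case p3 = True: the conjunct !p3 is False.
Case p3 = False: the formula simplifies to ((p2 -> !p5) <-> !p5) && ((p1 && p2) && !p1).
  p1 = True: the conjunct !p1 is False.
  p1 = False: the conjunct p1 is False.
Both cases fail — unsatisfiable.

The formula is unsatisfiable.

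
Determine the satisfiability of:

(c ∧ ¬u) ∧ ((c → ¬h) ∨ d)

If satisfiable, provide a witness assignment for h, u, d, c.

h = False, u = False, d = True, c = True

  c ∧ ¬u = True
    ¬u = True
  (c → ¬h) ∨ d = True
    c → ¬h = True
      ¬h = True
Both conjuncts True, so the formula holds.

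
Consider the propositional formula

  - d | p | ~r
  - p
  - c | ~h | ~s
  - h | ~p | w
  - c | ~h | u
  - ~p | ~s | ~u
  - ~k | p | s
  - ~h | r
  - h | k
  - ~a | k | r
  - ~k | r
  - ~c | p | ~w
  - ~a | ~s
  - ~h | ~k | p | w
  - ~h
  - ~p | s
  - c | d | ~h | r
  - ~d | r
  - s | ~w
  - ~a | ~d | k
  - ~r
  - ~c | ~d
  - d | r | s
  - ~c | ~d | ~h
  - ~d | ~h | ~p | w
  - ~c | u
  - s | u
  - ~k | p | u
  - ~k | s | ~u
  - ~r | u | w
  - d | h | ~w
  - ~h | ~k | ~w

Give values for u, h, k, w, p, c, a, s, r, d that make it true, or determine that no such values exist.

The formula is unsatisfiable.

Case h = True:
  Clause (~h) is falsified — contradiction.
Case h = False:
  (p) forces p = True.
  (h | ~p | w) forces w = True.
  (h | k) forces k = True.
  (~k | r) forces r = True.
  Clause (~r) is falsified — contradiction.
Both cases fail, so the formula is unsatisfiable.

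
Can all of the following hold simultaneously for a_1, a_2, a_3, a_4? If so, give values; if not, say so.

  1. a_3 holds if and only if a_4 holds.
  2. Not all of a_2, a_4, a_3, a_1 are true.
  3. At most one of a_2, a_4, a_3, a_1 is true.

a_1=F, a_2=F, a_3=F, a_4=F

  (1) a_3=F, a_4=F — same ✓
  (2) {a_2, a_4, a_3, a_1}: 0/4 true — not all ✓
  (3) {a_2, a_4, a_3, a_1}: 0 true — at most one ✓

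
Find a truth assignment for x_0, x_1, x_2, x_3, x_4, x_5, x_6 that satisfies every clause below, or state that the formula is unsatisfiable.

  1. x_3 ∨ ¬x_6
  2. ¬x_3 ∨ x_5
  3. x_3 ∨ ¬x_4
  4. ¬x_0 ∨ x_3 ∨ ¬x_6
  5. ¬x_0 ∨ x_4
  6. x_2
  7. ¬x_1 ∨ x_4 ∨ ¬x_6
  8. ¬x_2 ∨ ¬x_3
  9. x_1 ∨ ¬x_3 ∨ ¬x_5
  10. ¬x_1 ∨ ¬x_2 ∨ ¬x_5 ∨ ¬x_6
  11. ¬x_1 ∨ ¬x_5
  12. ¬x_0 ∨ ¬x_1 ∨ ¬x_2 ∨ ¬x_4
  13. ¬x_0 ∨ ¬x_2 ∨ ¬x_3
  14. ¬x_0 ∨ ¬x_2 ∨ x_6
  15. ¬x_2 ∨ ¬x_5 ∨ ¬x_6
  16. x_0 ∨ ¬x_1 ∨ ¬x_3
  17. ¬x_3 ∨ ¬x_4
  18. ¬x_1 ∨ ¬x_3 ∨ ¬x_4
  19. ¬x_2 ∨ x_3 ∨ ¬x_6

Unit clause (x_2) forces x_2 = True.
In (¬x_2 ∨ ¬x_3) only ¬x_3 is left, so x_3 = False.
In (¬x_2 ∨ x_3 ∨ ¬x_6) only ¬x_6 is left, so x_6 = False.
In (x_3 ∨ ¬x_4) only ¬x_4 is left, so x_4 = False.
In (¬x_0 ∨ x_4) only ¬x_0 is left, so x_0 = False.
Set x_1 = True.
  then (¬x_1 ∨ ¬x_5) forces x_5 = False.
All clauses satisfied.

x_0 = False; x_1 = True; x_2 = True; x_3 = False; x_4 = False; x_5 = False; x_6 = False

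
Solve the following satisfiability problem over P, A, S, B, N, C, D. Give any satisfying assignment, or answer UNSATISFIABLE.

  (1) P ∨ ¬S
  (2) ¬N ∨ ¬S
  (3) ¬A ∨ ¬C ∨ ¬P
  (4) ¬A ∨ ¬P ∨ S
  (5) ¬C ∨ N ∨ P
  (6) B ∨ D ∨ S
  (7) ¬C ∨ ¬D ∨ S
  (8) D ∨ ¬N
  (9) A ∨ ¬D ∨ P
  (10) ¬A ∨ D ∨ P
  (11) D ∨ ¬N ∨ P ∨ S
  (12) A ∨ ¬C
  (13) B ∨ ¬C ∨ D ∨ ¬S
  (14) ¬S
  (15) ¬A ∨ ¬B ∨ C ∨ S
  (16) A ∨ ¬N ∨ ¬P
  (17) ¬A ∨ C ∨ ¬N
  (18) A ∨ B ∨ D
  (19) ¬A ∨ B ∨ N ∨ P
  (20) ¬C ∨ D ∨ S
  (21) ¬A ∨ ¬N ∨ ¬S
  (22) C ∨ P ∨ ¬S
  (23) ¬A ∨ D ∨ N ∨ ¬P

Unit clause (¬S) forces S = False.
Set P = True.
  then (¬A ∨ ¬P ∨ S) forces A = False.
  then (A ∨ ¬C) forces C = False.
  then (A ∨ ¬N ∨ ¬P) forces N = False.
Set B = False.
  then (B ∨ D ∨ S) forces D = True.
All clauses satisfied.

P: True; A: False; S: False; B: False; N: False; C: False; D: True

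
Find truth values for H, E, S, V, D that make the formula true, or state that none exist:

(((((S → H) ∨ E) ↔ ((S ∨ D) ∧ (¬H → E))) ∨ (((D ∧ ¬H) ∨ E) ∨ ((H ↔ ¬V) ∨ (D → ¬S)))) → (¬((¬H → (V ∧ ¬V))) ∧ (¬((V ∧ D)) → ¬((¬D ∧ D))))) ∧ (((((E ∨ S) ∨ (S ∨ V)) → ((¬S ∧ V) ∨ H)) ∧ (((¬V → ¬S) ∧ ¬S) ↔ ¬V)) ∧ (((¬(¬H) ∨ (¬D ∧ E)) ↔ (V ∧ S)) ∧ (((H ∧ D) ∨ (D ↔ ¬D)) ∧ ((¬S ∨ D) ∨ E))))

No satisfying assignment exists.

Case D = True: the formula simplifies to (((((S → H) ∨ E) ↔ (¬H → E)) ∨ ((¬H ∨ E) ∨ ((H ↔ ¬V) ∨ ¬S))) → ¬((¬H → (V ∧ ¬V)))) ∧ (((((E ∨ S) ∨ (S ∨ V)) → ((¬S ∧ V) ∨ H)) ∧ (((¬V → ¬S) ∧ ¬S) ↔ ¬V)) ∧ ((¬(¬H) ↔ (V ∧ S)) ∧ H)).
  H = True: the conjunct ((((S → H) ∨ E) ↔ (¬H → E)) ∨ ((¬H ∨ E) ∨ ((H ↔ ¬V) ∨ ¬S))) → ¬((¬H → (V ∧ ¬V))) becomes (True ∨ (E ∨ (¬V ∨ ¬S))) → ¬True = False.
  H = False: the conjunct H is False.
Case D = False: the conjunct (H ∧ D) ∨ (D ↔ ¬D) becomes (H ∧ False) ∨ (False ↔ True) = False.
Both cases fail — unsatisfiable.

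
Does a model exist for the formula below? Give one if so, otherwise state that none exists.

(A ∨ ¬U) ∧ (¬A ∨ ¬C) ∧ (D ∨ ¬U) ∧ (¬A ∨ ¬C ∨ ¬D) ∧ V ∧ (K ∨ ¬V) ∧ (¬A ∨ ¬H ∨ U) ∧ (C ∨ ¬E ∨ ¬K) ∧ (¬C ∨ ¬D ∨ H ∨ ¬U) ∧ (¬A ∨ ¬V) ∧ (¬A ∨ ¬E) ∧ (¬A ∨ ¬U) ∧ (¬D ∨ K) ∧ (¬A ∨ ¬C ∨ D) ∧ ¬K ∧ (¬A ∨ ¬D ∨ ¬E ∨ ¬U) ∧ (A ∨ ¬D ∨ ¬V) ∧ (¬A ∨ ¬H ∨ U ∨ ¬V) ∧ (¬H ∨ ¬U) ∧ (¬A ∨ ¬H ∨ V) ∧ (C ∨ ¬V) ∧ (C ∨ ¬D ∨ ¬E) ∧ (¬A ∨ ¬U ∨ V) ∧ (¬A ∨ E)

Case K = True:
  Clause (¬K) is falsified — contradiction.
Case K = False:
  (V) forces V = True.
  Clause (K ∨ ¬V) is falsified — contradiction.
Both cases fail, so the formula is unsatisfiable.

UNSATISFIABLE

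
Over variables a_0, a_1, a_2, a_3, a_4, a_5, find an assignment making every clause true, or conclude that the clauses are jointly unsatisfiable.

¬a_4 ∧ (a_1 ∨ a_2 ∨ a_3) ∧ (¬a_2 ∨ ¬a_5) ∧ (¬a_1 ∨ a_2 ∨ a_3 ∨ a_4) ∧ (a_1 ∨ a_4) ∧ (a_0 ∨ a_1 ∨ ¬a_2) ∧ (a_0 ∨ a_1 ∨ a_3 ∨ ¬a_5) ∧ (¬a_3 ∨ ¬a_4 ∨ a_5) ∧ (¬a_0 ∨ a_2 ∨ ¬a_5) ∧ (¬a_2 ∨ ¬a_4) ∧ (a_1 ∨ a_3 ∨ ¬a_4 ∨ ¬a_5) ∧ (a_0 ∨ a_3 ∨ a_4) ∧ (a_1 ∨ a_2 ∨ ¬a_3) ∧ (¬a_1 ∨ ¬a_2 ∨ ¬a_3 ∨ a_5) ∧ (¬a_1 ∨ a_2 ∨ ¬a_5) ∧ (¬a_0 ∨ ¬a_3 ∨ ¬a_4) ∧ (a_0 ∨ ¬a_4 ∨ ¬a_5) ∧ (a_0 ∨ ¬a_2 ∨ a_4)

a_0: False; a_1: True; a_2: False; a_3: True; a_4: False; a_5: False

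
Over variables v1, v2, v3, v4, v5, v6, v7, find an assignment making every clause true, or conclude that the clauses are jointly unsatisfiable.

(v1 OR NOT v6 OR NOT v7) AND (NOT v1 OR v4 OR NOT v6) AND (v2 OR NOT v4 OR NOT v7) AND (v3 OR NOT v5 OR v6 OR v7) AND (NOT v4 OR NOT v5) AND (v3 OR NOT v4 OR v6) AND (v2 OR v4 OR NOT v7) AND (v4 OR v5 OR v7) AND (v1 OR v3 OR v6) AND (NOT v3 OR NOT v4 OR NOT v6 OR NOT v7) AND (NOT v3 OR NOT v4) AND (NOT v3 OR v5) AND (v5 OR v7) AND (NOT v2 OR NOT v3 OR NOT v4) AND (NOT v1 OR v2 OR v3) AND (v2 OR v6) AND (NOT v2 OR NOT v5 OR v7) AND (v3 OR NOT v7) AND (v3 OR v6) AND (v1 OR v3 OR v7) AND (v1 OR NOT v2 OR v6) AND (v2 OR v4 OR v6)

Set v1 = False.
Try v2 = True:
  (v1 OR NOT v2 OR v6) forces v6 = True.
  (v1 OR NOT v6 OR NOT v7) forces v7 = False.
  (v5 OR v7) forces v5 = True.
  clause (NOT v2 OR NOT v5 OR v7) is falsified — backtrack.
So v2 = False.
  then (v2 OR v6) forces v6 = True.
  then (v1 OR NOT v6 OR NOT v7) forces v7 = False.
  then (v5 OR v7) forces v5 = True.
  then (v1 OR v3 OR v7) forces v3 = True.
  then (NOT v4 OR NOT v5) forces v4 = False.
All clauses satisfied.

v1: False, v2: False, v3: True, v4: False, v5: True, v6: True, v7: False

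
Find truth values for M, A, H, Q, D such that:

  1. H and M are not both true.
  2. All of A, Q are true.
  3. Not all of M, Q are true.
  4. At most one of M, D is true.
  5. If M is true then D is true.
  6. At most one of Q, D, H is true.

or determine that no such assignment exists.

M = False; A = True; H = False; Q = True; D = False

  (1) H=F, M=F — not both ✓
  (2) {A, Q}: all 2 true ✓
  (3) {M, Q}: 1/2 true — not all ✓
  (4) {M, D}: 0 true — at most one ✓
  (5) M=F ⇒ D: vacuous ✓
  (6) {Q, D, H}: 1 true — at most one ✓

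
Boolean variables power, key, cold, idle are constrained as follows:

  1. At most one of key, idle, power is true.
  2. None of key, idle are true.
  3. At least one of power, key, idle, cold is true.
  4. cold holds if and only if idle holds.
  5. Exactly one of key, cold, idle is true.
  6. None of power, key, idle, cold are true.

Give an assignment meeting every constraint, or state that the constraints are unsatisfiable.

Case cold = True:
  Constraint (6) is violated (cold=T) — contradiction.
Case cold = False:
  (2) forces key = False.
  (2) forces idle = False.
  Constraint (5) is violated (key=F, cold=F, idle=F) — contradiction.
Both cases fail — unsatisfiable.

Unsatisfiable — no assignment works.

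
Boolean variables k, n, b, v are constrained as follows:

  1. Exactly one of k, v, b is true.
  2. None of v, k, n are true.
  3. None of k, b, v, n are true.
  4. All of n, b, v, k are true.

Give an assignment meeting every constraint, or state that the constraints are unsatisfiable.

Case k = True:
  Constraint (2) is violated (k=T) — contradiction.
Case k = False:
  Constraint (4) is violated (k=F) — contradiction.
Both cases fail — unsatisfiable.

Unsatisfiable — no assignment works.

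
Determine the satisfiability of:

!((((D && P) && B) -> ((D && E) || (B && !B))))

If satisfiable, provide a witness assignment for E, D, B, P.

E = False, D = True, B = True, P = True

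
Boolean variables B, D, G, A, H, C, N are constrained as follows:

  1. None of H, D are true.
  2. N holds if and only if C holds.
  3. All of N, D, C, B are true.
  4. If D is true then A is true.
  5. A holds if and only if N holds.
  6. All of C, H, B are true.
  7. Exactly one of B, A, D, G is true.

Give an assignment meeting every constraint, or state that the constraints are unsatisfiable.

Case D = True:
  Constraint (1) is violated (D=T) — contradiction.
Case D = False:
  Constraint (3) is violated (D=F) — contradiction.
Both cases fail — unsatisfiable.

The formula is unsatisfiable.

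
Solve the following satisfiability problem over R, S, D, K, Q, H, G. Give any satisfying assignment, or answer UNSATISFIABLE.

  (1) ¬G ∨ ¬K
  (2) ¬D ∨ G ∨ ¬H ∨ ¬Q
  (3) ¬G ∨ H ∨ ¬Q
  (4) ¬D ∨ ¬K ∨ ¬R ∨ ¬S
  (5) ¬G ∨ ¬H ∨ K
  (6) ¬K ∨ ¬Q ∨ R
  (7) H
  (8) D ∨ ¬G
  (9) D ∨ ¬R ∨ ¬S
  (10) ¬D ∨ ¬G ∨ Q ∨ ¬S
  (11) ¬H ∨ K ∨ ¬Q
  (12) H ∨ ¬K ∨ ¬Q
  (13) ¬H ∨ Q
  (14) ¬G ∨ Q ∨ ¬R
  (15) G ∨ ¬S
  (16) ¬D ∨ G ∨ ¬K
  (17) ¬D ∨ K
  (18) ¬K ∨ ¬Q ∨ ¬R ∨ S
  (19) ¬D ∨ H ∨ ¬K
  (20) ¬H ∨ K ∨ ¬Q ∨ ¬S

Case H = True:
  (¬H ∨ Q) forces Q = True.
  (¬H ∨ K ∨ ¬Q) forces K = True.
  (¬G ∨ ¬K) forces G = False.
  (¬D ∨ G ∨ ¬H ∨ ¬Q) forces D = False.
  (¬K ∨ ¬Q ∨ R) forces R = True.
  (D ∨ ¬R ∨ ¬S) forces S = False.
  Clause (¬K ∨ ¬Q ∨ ¬R ∨ S) is falsified — contradiction.
Case H = False:
  Clause (H) is falsified — contradiction.
Both cases fail, so the formula is unsatisfiable.

No satisfying assignment exists.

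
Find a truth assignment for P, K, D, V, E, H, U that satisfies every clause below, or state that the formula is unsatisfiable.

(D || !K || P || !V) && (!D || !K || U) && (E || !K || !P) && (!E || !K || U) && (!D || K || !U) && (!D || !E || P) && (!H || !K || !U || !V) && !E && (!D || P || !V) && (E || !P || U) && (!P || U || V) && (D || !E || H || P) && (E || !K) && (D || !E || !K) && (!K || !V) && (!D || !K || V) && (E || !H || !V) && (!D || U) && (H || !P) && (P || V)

Unit clause (!E) forces E = False.
In (E || !K) only !K is left, so K = False.
Set P = True.
  then (E || !P || U) forces U = True.
  then (H || !P) forces H = True.
  then (!D || K || !U) forces D = False.
  then (E || !H || !V) forces V = False.
All clauses satisfied.

P=T; K=F; D=F; V=F; E=F; H=T; U=T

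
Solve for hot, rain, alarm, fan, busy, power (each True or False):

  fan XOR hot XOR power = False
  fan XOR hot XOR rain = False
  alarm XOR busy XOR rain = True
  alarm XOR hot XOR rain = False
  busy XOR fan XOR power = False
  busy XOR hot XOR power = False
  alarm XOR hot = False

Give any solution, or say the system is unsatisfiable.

Adding constraints 1, 3, 4, 5 mod 2: every variable appears an even number of times on the left, so the left side is 0.
But the right sides sum to 1 (mod 2). 0 ≠ 1 — the system is inconsistent.

No satisfying assignment exists.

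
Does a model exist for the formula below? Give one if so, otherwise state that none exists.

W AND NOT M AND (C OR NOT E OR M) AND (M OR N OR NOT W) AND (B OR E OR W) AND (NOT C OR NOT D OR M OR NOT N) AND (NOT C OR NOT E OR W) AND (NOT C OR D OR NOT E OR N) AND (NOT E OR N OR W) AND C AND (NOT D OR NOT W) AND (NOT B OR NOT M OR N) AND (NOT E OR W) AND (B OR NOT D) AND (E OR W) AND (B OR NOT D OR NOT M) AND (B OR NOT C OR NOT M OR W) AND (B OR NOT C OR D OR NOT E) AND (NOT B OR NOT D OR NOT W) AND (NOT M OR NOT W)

Unit clause (W) forces W = True.
Unit clause (NOT M) forces M = False.
In (M OR N OR NOT W) only N is left, so N = True.
Unit clause (C) forces C = True.
In (NOT D OR NOT W) only NOT D is left, so D = False.
Set E = False.
Set B = False.
All clauses satisfied.

D=F, N=T, M=F, C=T, E=F, B=F, W=T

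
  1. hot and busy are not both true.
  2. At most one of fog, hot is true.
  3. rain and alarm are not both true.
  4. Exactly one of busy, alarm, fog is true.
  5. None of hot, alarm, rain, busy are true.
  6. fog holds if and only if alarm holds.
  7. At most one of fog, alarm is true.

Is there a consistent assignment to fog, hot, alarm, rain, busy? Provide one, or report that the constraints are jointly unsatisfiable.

Unsatisfiable — no assignment works.

Case busy = True:
  Constraint (5) is violated (busy=T) — contradiction.
Case busy = False:
  (5) forces hot = False.
  (5) forces alarm = False.
  (4) with busy=F, alarm=F forces fog = True.
  Constraint (6) is violated (fog=T, alarm=F) — contradiction.
Both cases fail — unsatisfiable.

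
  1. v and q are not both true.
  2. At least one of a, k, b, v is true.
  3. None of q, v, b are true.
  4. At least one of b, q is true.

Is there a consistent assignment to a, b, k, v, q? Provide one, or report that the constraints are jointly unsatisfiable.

Unsatisfiable — no assignment works.

Case b = True:
  Constraint (3) is violated (b=T) — contradiction.
Case b = False:
  (3) forces q = False.
  Constraint (4) is violated (b=F, q=F) — contradiction.
Both cases fail — unsatisfiable.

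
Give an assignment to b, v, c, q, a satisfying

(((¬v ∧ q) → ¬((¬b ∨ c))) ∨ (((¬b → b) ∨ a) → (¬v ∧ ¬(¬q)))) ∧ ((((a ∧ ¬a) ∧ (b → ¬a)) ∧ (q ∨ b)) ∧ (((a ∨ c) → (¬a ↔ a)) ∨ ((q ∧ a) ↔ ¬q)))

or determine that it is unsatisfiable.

Case a = True: the conjunct ¬a is False.
Case a = False: the conjunct a is False.
Both cases fail — unsatisfiable.

No satisfying assignment exists.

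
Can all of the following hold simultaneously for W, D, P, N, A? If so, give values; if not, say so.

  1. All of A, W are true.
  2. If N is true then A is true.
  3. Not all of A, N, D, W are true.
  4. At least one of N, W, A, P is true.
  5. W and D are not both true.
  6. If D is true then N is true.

W: True, D: False, P: True, N: False, A: True

  (1) {A, W}: all 2 true ✓
  (2) N=F ⇒ A: vacuous ✓
  (3) {A, N, D, W}: 2/4 true — not all ✓
  (4) {N, W, A, P}: 3 true — at least one ✓
  (5) W=T, D=F — not both ✓
  (6) D=F ⇒ N: vacuous ✓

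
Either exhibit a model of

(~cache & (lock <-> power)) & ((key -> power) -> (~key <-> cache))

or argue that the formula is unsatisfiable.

lock = False, cache = False, key = True, power = False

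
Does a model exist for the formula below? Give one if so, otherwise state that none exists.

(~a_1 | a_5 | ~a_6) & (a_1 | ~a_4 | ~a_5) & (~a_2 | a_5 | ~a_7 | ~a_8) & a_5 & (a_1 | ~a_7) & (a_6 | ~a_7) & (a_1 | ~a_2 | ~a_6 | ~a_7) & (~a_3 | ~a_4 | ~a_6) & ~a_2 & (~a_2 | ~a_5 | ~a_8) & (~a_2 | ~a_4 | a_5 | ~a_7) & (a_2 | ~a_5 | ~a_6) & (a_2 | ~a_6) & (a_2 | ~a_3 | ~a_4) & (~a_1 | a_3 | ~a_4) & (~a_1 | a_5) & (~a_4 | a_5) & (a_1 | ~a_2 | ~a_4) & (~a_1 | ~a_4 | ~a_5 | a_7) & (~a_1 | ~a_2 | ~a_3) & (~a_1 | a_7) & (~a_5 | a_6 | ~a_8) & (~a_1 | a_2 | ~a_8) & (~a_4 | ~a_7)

a_1 = False, a_2 = False, a_3 = True, a_4 = False, a_5 = True, a_6 = False, a_7 = False, a_8 = False

Unit clause (a_5) forces a_5 = True.
Unit clause (~a_2) forces a_2 = False.
In (a_2 | ~a_5 | ~a_6) only ~a_6 is left, so a_6 = False.
In (~a_5 | a_6 | ~a_8) only ~a_8 is left, so a_8 = False.
In (a_6 | ~a_7) only ~a_7 is left, so a_7 = False.
In (~a_1 | a_7) only ~a_1 is left, so a_1 = False.
In (a_1 | ~a_4 | ~a_5) only ~a_4 is left, so a_4 = False.
Set a_3 = True.
All clauses satisfied.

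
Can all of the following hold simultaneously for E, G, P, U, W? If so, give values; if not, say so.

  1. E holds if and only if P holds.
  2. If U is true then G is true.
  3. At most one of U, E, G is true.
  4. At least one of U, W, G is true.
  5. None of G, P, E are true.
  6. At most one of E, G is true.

E = False; G = False; P = False; U = False; W = True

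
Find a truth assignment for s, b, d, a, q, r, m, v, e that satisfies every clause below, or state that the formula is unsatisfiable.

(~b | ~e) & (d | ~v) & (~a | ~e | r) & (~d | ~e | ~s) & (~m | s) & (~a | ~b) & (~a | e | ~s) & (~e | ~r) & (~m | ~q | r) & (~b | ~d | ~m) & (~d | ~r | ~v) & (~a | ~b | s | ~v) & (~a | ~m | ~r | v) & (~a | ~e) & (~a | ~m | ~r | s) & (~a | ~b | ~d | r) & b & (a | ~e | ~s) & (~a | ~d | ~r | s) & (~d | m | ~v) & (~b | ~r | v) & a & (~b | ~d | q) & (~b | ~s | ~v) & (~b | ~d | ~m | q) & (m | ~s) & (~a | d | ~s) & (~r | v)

Case a = True:
  (~a | ~b) forces b = False.
  Clause (b) is falsified — contradiction.
Case a = False:
  Clause (a) is falsified — contradiction.
Both cases fail, so the formula is unsatisfiable.

The formula is unsatisfiable.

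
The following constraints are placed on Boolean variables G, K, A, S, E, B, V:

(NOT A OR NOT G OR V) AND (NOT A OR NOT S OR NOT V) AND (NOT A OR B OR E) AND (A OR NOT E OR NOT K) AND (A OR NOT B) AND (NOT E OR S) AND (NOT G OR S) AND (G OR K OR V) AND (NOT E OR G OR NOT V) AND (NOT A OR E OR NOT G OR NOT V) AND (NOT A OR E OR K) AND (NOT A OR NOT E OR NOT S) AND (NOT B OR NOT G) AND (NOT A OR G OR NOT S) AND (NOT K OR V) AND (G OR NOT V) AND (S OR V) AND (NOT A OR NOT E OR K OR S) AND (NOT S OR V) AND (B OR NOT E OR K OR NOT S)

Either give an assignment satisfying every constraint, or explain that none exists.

Try G = False:
  (G OR NOT V) forces V = False.
  (G OR K OR V) forces K = True.
  clause (NOT K OR V) is falsified — backtrack.
So G = True.
  then (NOT G OR S) forces S = True.
  then (NOT B OR NOT G) forces B = False.
  then (NOT S OR V) forces V = True.
  then (NOT A OR NOT S OR NOT V) forces A = False.
Set K = False.
  then (B OR NOT E OR K OR NOT S) forces E = False.
All clauses satisfied.

G = True, K = False, A = False, S = True, E = False, B = False, V = True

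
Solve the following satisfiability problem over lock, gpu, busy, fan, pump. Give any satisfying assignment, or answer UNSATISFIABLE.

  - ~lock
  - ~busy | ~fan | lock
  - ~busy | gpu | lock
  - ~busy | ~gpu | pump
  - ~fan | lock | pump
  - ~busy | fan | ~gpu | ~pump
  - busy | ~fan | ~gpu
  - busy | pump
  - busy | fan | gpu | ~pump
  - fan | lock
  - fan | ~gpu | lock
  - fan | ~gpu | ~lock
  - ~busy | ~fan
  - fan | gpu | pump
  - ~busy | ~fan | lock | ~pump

lock = False; gpu = False; busy = False; fan = True; pump = True

Unit clause (~lock) forces lock = False.
In (fan | lock) only fan is left, so fan = True.
In (~busy | ~fan) only ~busy is left, so busy = False.
In (~fan | lock | pump) only pump is left, so pump = True.
In (busy | ~fan | ~gpu) only ~gpu is left, so gpu = False.
All clauses satisfied.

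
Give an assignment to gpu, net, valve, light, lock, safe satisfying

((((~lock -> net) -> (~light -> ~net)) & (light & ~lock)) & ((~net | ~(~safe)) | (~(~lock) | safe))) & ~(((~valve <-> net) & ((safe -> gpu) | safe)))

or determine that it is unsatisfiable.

gpu = False, net = False, valve = False, light = True, lock = False, safe = True

  (((~lock -> net) -> (~light -> ~net)) & (light & ~lock)) & ((~net | ~(~safe)) | (~(~lock) | safe)) = True
    ((~lock -> net) -> (~light -> ~net)) & (light & ~lock) = True
      (~lock -> net) -> (~light -> ~net) = True
        ~lock -> net = False
          ~lock = True
        ~light -> ~net = True
          ~light = False
          ~net = True
      light & ~lock = True
        ~lock = True
    (~net | ~(~safe)) | (~(~lock) | safe) = True
      ~net | ~(~safe) = True
        ~net = True
        ~(~safe) = True
          ~safe = False
      ~(~lock) | safe = True
        ~(~lock) = False
          ~lock = True
  ~(((~valve <-> net) & ((safe -> gpu) | safe))) = True
    (~valve <-> net) & ((safe -> gpu) | safe) = False
      ~valve <-> net = False
        ~valve = True
      (safe -> gpu) | safe = True
        safe -> gpu = False
Both conjuncts True, so the formula holds.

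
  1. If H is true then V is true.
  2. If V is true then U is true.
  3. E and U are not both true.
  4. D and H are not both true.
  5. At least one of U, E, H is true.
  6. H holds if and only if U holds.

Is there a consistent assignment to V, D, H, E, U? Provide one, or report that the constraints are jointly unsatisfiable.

V = False; D = True; H = False; E = True; U = False

  (1) H=F ⇒ V: vacuous ✓
  (2) V=F ⇒ U: vacuous ✓
  (3) E=T, U=F — not both ✓
  (4) D=T, H=F — not both ✓
  (5) {U, E, H}: 1 true — at least one ✓
  (6) H=F, U=F — same ✓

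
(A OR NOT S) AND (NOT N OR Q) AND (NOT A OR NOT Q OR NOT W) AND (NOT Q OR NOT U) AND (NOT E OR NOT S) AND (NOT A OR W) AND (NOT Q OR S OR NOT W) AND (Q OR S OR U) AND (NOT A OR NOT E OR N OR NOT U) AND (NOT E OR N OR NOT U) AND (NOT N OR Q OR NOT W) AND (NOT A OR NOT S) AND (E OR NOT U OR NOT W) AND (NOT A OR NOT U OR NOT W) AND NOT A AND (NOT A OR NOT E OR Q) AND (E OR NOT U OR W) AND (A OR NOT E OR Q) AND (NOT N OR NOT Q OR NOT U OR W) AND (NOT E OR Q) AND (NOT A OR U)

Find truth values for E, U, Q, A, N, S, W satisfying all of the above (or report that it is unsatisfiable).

Unit clause (NOT A) forces A = False.
In (A OR NOT S) only NOT S is left, so S = False.
Set E = False.
Set U = False.
  then (Q OR S OR U) forces Q = True.
  then (NOT Q OR S OR NOT W) forces W = False.
Set N = False.
All clauses satisfied.

E=F, U=F, Q=T, A=F, N=F, S=F, W=F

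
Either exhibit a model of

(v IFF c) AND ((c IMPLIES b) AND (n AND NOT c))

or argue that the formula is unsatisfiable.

v=F, n=T, b=T, c=F

  v IFF c = True
  (c IMPLIES b) AND (n AND NOT c) = True
    c IMPLIES b = True
    n AND NOT c = True
      NOT c = True
Both conjuncts True, so the formula holds.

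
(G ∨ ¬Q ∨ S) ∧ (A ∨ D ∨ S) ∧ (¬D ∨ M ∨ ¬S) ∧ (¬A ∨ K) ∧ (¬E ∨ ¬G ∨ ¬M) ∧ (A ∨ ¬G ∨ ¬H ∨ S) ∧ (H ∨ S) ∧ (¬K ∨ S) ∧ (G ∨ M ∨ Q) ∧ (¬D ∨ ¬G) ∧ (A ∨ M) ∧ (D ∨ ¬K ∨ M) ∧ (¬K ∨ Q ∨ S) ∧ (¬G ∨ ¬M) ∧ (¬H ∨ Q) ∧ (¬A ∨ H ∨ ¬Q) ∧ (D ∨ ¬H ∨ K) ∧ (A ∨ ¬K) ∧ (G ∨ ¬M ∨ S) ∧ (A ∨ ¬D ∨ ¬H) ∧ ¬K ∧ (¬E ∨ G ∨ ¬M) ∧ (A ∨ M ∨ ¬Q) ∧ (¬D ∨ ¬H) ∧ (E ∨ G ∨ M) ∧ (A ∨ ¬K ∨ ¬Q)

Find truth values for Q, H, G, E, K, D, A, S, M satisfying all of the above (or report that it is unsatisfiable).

Q = True, H = False, G = False, E = False, K = False, D = False, A = False, S = True, M = True

Unit clause (¬K) forces K = False.
In (¬A ∨ K) only ¬A is left, so A = False.
In (A ∨ M) only M is left, so M = True.
In (¬G ∨ ¬M) only ¬G is left, so G = False.
In (G ∨ ¬M ∨ S) only S is left, so S = True.
In (¬E ∨ G ∨ ¬M) only ¬E is left, so E = False.
Set Q = True.
Try H = True:
  (D ∨ ¬H ∨ K) forces D = True.
  clause (A ∨ ¬D ∨ ¬H) is falsified — backtrack.
So H = False.
Set D = False.
All clauses satisfied.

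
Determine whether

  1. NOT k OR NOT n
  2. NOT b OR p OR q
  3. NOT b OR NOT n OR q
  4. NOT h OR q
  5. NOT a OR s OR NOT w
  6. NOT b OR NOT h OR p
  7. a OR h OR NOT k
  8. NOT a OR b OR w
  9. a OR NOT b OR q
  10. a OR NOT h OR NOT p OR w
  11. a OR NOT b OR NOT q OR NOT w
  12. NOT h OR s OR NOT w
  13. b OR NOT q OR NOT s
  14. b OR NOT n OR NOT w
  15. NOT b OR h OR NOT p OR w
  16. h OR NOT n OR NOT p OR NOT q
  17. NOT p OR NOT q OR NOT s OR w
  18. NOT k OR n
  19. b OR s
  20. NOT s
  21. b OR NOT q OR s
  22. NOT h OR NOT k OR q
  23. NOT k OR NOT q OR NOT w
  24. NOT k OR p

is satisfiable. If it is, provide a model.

b: True, k: False, s: False, p: False, h: False, a: True, w: False, n: True, q: True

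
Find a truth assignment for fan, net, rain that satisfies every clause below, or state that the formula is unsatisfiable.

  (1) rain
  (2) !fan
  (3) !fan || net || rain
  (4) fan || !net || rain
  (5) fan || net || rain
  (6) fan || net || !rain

Unit clause (rain) forces rain = True.
Unit clause (!fan) forces fan = False.
In (fan || net || !rain) only net is left, so net = True.
Check each clause:
  (rain): rain holds.
  (!fan): !fan holds.
  (!fan || net || rain): !fan holds.
  (fan || !net || rain): rain holds.
  (fan || net || rain): net holds.
  (fan || net || !rain): net holds.
All clauses satisfied.

fan = False; net = True; rain = True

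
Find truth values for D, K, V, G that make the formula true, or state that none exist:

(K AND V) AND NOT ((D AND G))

D = True, K = True, V = True, G = False

  K AND V = True
  NOT ((D AND G)) = True
    D AND G = False
Both conjuncts True, so the formula holds.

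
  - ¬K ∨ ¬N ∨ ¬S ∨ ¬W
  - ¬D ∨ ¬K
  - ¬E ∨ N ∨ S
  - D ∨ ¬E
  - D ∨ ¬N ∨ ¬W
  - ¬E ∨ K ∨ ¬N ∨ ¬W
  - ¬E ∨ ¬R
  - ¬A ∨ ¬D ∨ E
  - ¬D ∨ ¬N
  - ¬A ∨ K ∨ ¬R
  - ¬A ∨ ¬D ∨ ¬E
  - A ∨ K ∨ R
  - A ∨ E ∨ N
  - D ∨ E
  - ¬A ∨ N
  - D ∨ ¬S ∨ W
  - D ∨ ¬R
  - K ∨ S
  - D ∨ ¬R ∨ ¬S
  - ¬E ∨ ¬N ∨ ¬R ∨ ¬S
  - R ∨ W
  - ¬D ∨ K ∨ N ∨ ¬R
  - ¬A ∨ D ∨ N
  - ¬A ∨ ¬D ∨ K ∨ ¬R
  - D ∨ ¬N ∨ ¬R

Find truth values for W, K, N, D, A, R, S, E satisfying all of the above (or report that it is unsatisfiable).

Unsatisfiable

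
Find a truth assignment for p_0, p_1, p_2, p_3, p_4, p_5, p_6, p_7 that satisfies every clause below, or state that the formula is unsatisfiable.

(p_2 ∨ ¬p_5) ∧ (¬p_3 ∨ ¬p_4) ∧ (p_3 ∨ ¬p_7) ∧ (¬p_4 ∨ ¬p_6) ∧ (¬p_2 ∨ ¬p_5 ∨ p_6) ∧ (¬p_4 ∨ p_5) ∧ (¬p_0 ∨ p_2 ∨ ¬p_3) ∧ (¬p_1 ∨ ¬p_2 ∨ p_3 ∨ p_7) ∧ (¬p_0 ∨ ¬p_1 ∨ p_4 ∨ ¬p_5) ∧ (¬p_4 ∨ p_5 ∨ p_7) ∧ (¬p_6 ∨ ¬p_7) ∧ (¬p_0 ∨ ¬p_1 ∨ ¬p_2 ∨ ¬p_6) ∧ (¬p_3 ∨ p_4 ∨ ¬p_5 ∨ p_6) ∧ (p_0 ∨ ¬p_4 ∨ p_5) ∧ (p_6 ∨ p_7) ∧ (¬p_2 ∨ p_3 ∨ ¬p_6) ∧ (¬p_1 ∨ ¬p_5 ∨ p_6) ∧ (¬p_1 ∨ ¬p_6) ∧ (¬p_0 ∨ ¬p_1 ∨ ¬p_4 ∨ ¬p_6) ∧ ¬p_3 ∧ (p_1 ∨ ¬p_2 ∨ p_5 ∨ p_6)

Unit clause (¬p_3) forces p_3 = False.
In (p_3 ∨ ¬p_7) only ¬p_7 is left, so p_7 = False.
In (p_6 ∨ p_7) only p_6 is left, so p_6 = True.
In (¬p_2 ∨ p_3 ∨ ¬p_6) only ¬p_2 is left, so p_2 = False.
In (¬p_1 ∨ ¬p_6) only ¬p_1 is left, so p_1 = False.
In (p_2 ∨ ¬p_5) only ¬p_5 is left, so p_5 = False.
In (¬p_4 ∨ ¬p_6) only ¬p_4 is left, so p_4 = False.
Set p_0 = True.
All clauses satisfied.

p_0 = True, p_1 = False, p_2 = False, p_3 = False, p_4 = False, p_5 = False, p_6 = True, p_7 = False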